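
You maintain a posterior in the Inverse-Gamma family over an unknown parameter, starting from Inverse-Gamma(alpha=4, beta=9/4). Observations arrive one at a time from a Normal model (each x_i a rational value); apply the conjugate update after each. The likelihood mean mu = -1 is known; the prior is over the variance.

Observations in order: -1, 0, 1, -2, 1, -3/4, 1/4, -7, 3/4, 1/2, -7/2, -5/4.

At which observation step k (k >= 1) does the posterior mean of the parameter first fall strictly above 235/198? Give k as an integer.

obs 1: x=-1 → posterior Inverse-Gamma(9/2, 9/4)
obs 2: x=0 → posterior Inverse-Gamma(5, 11/4)
obs 3: x=1 → posterior Inverse-Gamma(11/2, 19/4)
obs 4: x=-2 → posterior Inverse-Gamma(6, 21/4)
obs 5: x=1 → posterior Inverse-Gamma(13/2, 29/4)
obs 6: x=-3/4 → posterior Inverse-Gamma(7, 233/32)
obs 7: x=1/4 → posterior Inverse-Gamma(15/2, 129/16)
obs 8: x=-7 → posterior Inverse-Gamma(8, 417/16)
obs 9: x=3/4 → posterior Inverse-Gamma(17/2, 883/32)
obs 10: x=1/2 → posterior Inverse-Gamma(9, 919/32)
obs 11: x=-7/2 → posterior Inverse-Gamma(19/2, 1019/32)
obs 12: x=-5/4 → posterior Inverse-Gamma(10, 255/8)

k = 5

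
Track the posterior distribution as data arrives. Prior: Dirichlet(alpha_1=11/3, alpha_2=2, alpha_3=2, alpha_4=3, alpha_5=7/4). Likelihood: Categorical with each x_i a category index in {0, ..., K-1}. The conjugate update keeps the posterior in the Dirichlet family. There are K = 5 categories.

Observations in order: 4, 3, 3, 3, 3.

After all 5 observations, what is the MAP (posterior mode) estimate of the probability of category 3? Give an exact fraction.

obs 1: x=4 → posterior Dirichlet(11/3, 2, 2, 3, 11/4)
obs 2: x=3 → posterior Dirichlet(11/3, 2, 2, 4, 11/4)
obs 3: x=3 → posterior Dirichlet(11/3, 2, 2, 5, 11/4)
obs 4: x=3 → posterior Dirichlet(11/3, 2, 2, 6, 11/4)
obs 5: x=3 → posterior Dirichlet(11/3, 2, 2, 7, 11/4)

72/149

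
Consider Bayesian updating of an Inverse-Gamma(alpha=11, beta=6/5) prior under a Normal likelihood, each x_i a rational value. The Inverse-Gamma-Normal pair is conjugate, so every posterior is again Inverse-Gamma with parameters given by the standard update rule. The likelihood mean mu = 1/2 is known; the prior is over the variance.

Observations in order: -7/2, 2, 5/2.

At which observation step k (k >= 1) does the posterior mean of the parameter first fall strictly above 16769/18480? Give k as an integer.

obs 1: x=-7/2 → posterior Inverse-Gamma(23/2, 46/5)
obs 2: x=2 → posterior Inverse-Gamma(12, 413/40)
obs 3: x=5/2 → posterior Inverse-Gamma(25/2, 493/40)

k = 2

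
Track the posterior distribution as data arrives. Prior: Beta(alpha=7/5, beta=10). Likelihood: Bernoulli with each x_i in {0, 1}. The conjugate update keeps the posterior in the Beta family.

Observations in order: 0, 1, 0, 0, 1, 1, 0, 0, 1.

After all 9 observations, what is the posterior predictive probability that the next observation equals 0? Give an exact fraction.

25/34

obs 1: x=0 → posterior Beta(7/5, 11)
obs 2: x=1 → posterior Beta(12/5, 11)
obs 3: x=0 → posterior Beta(12/5, 12)
obs 4: x=0 → posterior Beta(12/5, 13)
obs 5: x=1 → posterior Beta(17/5, 13)
obs 6: x=1 → posterior Beta(22/5, 13)
obs 7: x=0 → posterior Beta(22/5, 14)
obs 8: x=0 → posterior Beta(22/5, 15)
obs 9: x=1 → posterior Beta(27/5, 15)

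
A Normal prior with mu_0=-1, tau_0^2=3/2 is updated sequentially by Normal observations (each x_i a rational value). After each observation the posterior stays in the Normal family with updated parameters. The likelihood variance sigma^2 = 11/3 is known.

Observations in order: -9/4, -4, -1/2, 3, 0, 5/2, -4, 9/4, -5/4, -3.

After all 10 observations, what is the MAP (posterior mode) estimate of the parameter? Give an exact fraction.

-349/448

obs 1: x=-9/4 → posterior Normal(-169/124, 33/31)
obs 2: x=-4 → posterior Normal(-313/160, 33/40)
obs 3: x=-1/2 → posterior Normal(-331/196, 33/49)
obs 4: x=3 → posterior Normal(-223/232, 33/58)
obs 5: x=0 → posterior Normal(-223/268, 33/67)
obs 6: x=5/2 → posterior Normal(-7/16, 33/76)
obs 7: x=-4 → posterior Normal(-277/340, 33/85)
obs 8: x=9/4 → posterior Normal(-49/94, 33/94)
obs 9: x=-5/4 → posterior Normal(-241/412, 33/103)
obs 10: x=-3 → posterior Normal(-349/448, 33/112)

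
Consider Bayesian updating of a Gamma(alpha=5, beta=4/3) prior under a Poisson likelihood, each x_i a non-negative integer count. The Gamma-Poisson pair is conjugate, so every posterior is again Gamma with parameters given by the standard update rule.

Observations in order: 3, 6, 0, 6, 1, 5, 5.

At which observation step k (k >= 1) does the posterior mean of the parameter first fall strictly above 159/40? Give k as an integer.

k = 2

obs 1: x=3 → posterior Gamma(8, 7/3)
obs 2: x=6 → posterior Gamma(14, 10/3)
obs 3: x=0 → posterior Gamma(14, 13/3)
obs 4: x=6 → posterior Gamma(20, 16/3)
obs 5: x=1 → posterior Gamma(21, 19/3)
obs 6: x=5 → posterior Gamma(26, 22/3)
obs 7: x=5 → posterior Gamma(31, 25/3)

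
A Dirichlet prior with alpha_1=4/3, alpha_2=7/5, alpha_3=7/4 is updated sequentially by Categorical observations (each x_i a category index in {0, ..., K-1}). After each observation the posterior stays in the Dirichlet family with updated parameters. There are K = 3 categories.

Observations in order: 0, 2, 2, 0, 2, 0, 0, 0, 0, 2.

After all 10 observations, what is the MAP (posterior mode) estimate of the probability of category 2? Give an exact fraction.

obs 1: x=0 → posterior Dirichlet(7/3, 7/5, 7/4)
obs 2: x=2 → posterior Dirichlet(7/3, 7/5, 11/4)
obs 3: x=2 → posterior Dirichlet(7/3, 7/5, 15/4)
obs 4: x=0 → posterior Dirichlet(10/3, 7/5, 15/4)
obs 5: x=2 → posterior Dirichlet(10/3, 7/5, 19/4)
obs 6: x=0 → posterior Dirichlet(13/3, 7/5, 19/4)
obs 7: x=0 → posterior Dirichlet(16/3, 7/5, 19/4)
obs 8: x=0 → posterior Dirichlet(19/3, 7/5, 19/4)
obs 9: x=0 → posterior Dirichlet(22/3, 7/5, 19/4)
obs 10: x=2 → posterior Dirichlet(22/3, 7/5, 23/4)

285/689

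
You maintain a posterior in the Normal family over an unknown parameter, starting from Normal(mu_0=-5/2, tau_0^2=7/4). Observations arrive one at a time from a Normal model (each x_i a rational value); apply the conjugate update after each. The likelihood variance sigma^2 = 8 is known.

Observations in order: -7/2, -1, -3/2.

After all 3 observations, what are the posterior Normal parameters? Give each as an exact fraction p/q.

mu_0=-122/53, tau_0^2=56/53

obs 1: x=-7/2 → posterior Normal(-209/78, 56/39)
obs 2: x=-1 → posterior Normal(-223/92, 28/23)
obs 3: x=-3/2 → posterior Normal(-122/53, 56/53)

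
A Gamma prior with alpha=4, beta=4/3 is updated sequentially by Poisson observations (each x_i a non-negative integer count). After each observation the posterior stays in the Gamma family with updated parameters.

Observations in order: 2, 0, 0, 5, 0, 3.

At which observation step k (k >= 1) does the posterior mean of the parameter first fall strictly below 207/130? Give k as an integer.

k = 3

obs 1: x=2 → posterior Gamma(6, 7/3)
obs 2: x=0 → posterior Gamma(6, 10/3)
obs 3: x=0 → posterior Gamma(6, 13/3)
obs 4: x=5 → posterior Gamma(11, 16/3)
obs 5: x=0 → posterior Gamma(11, 19/3)
obs 6: x=3 → posterior Gamma(14, 22/3)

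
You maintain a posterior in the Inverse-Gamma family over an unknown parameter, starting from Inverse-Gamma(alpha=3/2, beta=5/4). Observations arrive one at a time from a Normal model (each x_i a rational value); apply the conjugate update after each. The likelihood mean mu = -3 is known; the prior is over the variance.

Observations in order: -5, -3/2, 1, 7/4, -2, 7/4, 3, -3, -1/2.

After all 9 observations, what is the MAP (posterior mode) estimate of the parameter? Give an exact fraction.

905/112

obs 1: x=-5 → posterior Inverse-Gamma(2, 13/4)
obs 2: x=-3/2 → posterior Inverse-Gamma(5/2, 35/8)
obs 3: x=1 → posterior Inverse-Gamma(3, 99/8)
obs 4: x=7/4 → posterior Inverse-Gamma(7/2, 757/32)
obs 5: x=-2 → posterior Inverse-Gamma(4, 773/32)
obs 6: x=7/4 → posterior Inverse-Gamma(9/2, 567/16)
obs 7: x=3 → posterior Inverse-Gamma(5, 855/16)
obs 8: x=-3 → posterior Inverse-Gamma(11/2, 855/16)
obs 9: x=-1/2 → posterior Inverse-Gamma(6, 905/16)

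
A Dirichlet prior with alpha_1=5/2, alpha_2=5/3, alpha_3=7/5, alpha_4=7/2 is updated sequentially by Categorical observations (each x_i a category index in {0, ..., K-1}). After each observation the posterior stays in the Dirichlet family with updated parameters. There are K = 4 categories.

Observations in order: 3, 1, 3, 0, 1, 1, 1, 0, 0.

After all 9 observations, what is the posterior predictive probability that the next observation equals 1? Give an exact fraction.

85/271

obs 1: x=3 → posterior Dirichlet(5/2, 5/3, 7/5, 9/2)
obs 2: x=1 → posterior Dirichlet(5/2, 8/3, 7/5, 9/2)
obs 3: x=3 → posterior Dirichlet(5/2, 8/3, 7/5, 11/2)
obs 4: x=0 → posterior Dirichlet(7/2, 8/3, 7/5, 11/2)
obs 5: x=1 → posterior Dirichlet(7/2, 11/3, 7/5, 11/2)
obs 6: x=1 → posterior Dirichlet(7/2, 14/3, 7/5, 11/2)
obs 7: x=1 → posterior Dirichlet(7/2, 17/3, 7/5, 11/2)
obs 8: x=0 → posterior Dirichlet(9/2, 17/3, 7/5, 11/2)
obs 9: x=0 → posterior Dirichlet(11/2, 17/3, 7/5, 11/2)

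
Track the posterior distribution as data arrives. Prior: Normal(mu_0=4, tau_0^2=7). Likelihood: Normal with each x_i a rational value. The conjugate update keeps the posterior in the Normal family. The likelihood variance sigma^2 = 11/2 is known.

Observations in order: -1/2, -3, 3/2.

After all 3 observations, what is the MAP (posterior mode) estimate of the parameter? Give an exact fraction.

16/53

obs 1: x=-1/2 → posterior Normal(37/25, 77/25)
obs 2: x=-3 → posterior Normal(-5/39, 77/39)
obs 3: x=3/2 → posterior Normal(16/53, 77/53)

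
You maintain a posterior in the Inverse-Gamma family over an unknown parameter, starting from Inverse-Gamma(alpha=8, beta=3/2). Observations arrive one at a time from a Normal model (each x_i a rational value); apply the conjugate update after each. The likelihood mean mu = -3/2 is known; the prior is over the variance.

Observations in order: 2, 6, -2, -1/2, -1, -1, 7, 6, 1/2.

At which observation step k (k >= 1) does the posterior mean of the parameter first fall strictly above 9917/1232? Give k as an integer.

k = 8

obs 1: x=2 → posterior Inverse-Gamma(17/2, 61/8)
obs 2: x=6 → posterior Inverse-Gamma(9, 143/4)
obs 3: x=-2 → posterior Inverse-Gamma(19/2, 287/8)
obs 4: x=-1/2 → posterior Inverse-Gamma(10, 291/8)
obs 5: x=-1 → posterior Inverse-Gamma(21/2, 73/2)
obs 6: x=-1 → posterior Inverse-Gamma(11, 293/8)
obs 7: x=7 → posterior Inverse-Gamma(23/2, 291/4)
obs 8: x=6 → posterior Inverse-Gamma(12, 807/8)
obs 9: x=1/2 → posterior Inverse-Gamma(25/2, 823/8)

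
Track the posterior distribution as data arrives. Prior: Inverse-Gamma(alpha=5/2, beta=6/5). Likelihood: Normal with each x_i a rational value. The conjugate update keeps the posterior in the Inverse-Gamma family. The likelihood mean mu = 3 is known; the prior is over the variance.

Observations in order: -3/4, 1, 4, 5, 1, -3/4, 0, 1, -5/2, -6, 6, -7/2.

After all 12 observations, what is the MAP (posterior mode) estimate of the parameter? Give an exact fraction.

obs 1: x=-3/4 → posterior Inverse-Gamma(3, 1317/160)
obs 2: x=1 → posterior Inverse-Gamma(7/2, 1637/160)
obs 3: x=4 → posterior Inverse-Gamma(4, 1717/160)
obs 4: x=5 → posterior Inverse-Gamma(9/2, 2037/160)
obs 5: x=1 → posterior Inverse-Gamma(5, 2357/160)
obs 6: x=-3/4 → posterior Inverse-Gamma(11/2, 1741/80)
obs 7: x=0 → posterior Inverse-Gamma(6, 2101/80)
obs 8: x=1 → posterior Inverse-Gamma(13/2, 2261/80)
obs 9: x=-5/2 → posterior Inverse-Gamma(7, 3471/80)
obs 10: x=-6 → posterior Inverse-Gamma(15/2, 6711/80)
obs 11: x=6 → posterior Inverse-Gamma(8, 7071/80)
obs 12: x=-7/2 → posterior Inverse-Gamma(17/2, 8761/80)

8761/760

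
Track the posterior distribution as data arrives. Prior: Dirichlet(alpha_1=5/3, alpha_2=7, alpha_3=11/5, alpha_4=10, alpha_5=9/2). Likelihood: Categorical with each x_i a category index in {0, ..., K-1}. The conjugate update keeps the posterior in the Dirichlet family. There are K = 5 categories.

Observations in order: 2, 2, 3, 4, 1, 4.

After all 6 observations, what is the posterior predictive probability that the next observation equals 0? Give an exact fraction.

obs 1: x=2 → posterior Dirichlet(5/3, 7, 16/5, 10, 9/2)
obs 2: x=2 → posterior Dirichlet(5/3, 7, 21/5, 10, 9/2)
obs 3: x=3 → posterior Dirichlet(5/3, 7, 21/5, 11, 9/2)
obs 4: x=4 → posterior Dirichlet(5/3, 7, 21/5, 11, 11/2)
obs 5: x=1 → posterior Dirichlet(5/3, 8, 21/5, 11, 11/2)
obs 6: x=4 → posterior Dirichlet(5/3, 8, 21/5, 11, 13/2)

50/941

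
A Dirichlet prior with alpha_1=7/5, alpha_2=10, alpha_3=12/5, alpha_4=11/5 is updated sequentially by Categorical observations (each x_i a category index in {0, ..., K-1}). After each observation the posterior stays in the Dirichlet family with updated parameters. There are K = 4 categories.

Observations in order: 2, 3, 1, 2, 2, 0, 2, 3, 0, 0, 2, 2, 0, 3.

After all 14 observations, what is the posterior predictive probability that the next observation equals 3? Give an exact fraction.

13/75

obs 1: x=2 → posterior Dirichlet(7/5, 10, 17/5, 11/5)
obs 2: x=3 → posterior Dirichlet(7/5, 10, 17/5, 16/5)
obs 3: x=1 → posterior Dirichlet(7/5, 11, 17/5, 16/5)
obs 4: x=2 → posterior Dirichlet(7/5, 11, 22/5, 16/5)
obs 5: x=2 → posterior Dirichlet(7/5, 11, 27/5, 16/5)
obs 6: x=0 → posterior Dirichlet(12/5, 11, 27/5, 16/5)
obs 7: x=2 → posterior Dirichlet(12/5, 11, 32/5, 16/5)
obs 8: x=3 → posterior Dirichlet(12/5, 11, 32/5, 21/5)
obs 9: x=0 → posterior Dirichlet(17/5, 11, 32/5, 21/5)
obs 10: x=0 → posterior Dirichlet(22/5, 11, 32/5, 21/5)
obs 11: x=2 → posterior Dirichlet(22/5, 11, 37/5, 21/5)
obs 12: x=2 → posterior Dirichlet(22/5, 11, 42/5, 21/5)
obs 13: x=0 → posterior Dirichlet(27/5, 11, 42/5, 21/5)
obs 14: x=3 → posterior Dirichlet(27/5, 11, 42/5, 26/5)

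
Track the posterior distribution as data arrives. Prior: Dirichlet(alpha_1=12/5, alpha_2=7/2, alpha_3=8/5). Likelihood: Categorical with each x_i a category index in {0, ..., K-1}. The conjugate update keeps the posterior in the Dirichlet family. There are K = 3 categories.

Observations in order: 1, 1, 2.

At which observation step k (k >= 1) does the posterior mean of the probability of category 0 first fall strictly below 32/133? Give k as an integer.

obs 1: x=1 → posterior Dirichlet(12/5, 9/2, 8/5)
obs 2: x=1 → posterior Dirichlet(12/5, 11/2, 8/5)
obs 3: x=2 → posterior Dirichlet(12/5, 11/2, 13/5)

k = 3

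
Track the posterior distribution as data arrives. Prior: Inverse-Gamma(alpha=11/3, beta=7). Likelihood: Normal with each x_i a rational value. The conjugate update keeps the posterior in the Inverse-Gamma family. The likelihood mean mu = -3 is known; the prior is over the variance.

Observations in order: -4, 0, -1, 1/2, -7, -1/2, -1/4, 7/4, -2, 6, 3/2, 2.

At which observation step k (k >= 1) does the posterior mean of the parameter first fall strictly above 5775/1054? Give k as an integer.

obs 1: x=-4 → posterior Inverse-Gamma(25/6, 15/2)
obs 2: x=0 → posterior Inverse-Gamma(14/3, 12)
obs 3: x=-1 → posterior Inverse-Gamma(31/6, 14)
obs 4: x=1/2 → posterior Inverse-Gamma(17/3, 161/8)
obs 5: x=-7 → posterior Inverse-Gamma(37/6, 225/8)
obs 6: x=-1/2 → posterior Inverse-Gamma(20/3, 125/4)
obs 7: x=-1/4 → posterior Inverse-Gamma(43/6, 1121/32)
obs 8: x=7/4 → posterior Inverse-Gamma(23/3, 741/16)
obs 9: x=-2 → posterior Inverse-Gamma(49/6, 749/16)
obs 10: x=6 → posterior Inverse-Gamma(26/3, 1397/16)
obs 11: x=3/2 → posterior Inverse-Gamma(55/6, 1559/16)
obs 12: x=2 → posterior Inverse-Gamma(29/3, 1759/16)

k = 6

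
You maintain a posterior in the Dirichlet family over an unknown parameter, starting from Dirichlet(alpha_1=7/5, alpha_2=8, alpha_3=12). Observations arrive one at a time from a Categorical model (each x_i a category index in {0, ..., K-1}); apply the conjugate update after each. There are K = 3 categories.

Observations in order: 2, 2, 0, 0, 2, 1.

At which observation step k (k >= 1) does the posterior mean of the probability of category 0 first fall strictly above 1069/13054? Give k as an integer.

k = 3

obs 1: x=2 → posterior Dirichlet(7/5, 8, 13)
obs 2: x=2 → posterior Dirichlet(7/5, 8, 14)
obs 3: x=0 → posterior Dirichlet(12/5, 8, 14)
obs 4: x=0 → posterior Dirichlet(17/5, 8, 14)
obs 5: x=2 → posterior Dirichlet(17/5, 8, 15)
obs 6: x=1 → posterior Dirichlet(17/5, 9, 15)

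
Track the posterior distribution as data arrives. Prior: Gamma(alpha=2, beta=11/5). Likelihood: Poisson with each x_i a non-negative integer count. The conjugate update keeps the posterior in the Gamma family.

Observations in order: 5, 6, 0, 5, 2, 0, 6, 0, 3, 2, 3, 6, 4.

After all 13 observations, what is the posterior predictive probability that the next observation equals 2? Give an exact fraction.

obs 1: x=5 → posterior Gamma(7, 16/5)
obs 2: x=6 → posterior Gamma(13, 21/5)
obs 3: x=0 → posterior Gamma(13, 26/5)
obs 4: x=5 → posterior Gamma(18, 31/5)
obs 5: x=2 → posterior Gamma(20, 36/5)
obs 6: x=0 → posterior Gamma(20, 41/5)
obs 7: x=6 → posterior Gamma(26, 46/5)
obs 8: x=0 → posterior Gamma(26, 51/5)
obs 9: x=3 → posterior Gamma(29, 56/5)
obs 10: x=2 → posterior Gamma(31, 61/5)
obs 11: x=3 → posterior Gamma(34, 66/5)
obs 12: x=6 → posterior Gamma(40, 71/5)
obs 13: x=4 → posterior Gamma(44, 76/5)

156722284700099504983209078953771346349119197576154209746023605854602686822019497984000/685596132412797531053607549485540055753823212621556770516014091704614236087297342176409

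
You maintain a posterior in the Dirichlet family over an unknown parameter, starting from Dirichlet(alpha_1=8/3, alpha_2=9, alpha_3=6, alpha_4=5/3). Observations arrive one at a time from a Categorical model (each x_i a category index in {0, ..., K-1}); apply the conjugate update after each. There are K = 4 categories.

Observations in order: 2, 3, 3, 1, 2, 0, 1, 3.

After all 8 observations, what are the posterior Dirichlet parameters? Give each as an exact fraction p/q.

alpha_1=11/3, alpha_2=11, alpha_3=8, alpha_4=14/3

obs 1: x=2 → posterior Dirichlet(8/3, 9, 7, 5/3)
obs 2: x=3 → posterior Dirichlet(8/3, 9, 7, 8/3)
obs 3: x=3 → posterior Dirichlet(8/3, 9, 7, 11/3)
obs 4: x=1 → posterior Dirichlet(8/3, 10, 7, 11/3)
obs 5: x=2 → posterior Dirichlet(8/3, 10, 8, 11/3)
obs 6: x=0 → posterior Dirichlet(11/3, 10, 8, 11/3)
obs 7: x=1 → posterior Dirichlet(11/3, 11, 8, 11/3)
obs 8: x=3 → posterior Dirichlet(11/3, 11, 8, 14/3)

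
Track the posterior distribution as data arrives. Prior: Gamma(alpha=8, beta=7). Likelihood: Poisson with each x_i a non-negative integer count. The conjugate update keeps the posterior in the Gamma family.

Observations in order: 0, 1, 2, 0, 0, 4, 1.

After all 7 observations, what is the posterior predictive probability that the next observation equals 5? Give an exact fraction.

obs 1: x=0 → posterior Gamma(8, 8)
obs 2: x=1 → posterior Gamma(9, 9)
obs 3: x=2 → posterior Gamma(11, 10)
obs 4: x=0 → posterior Gamma(11, 11)
obs 5: x=0 → posterior Gamma(11, 12)
obs 6: x=4 → posterior Gamma(15, 13)
obs 7: x=1 → posterior Gamma(16, 14)

11255662849798830030848/1662628365039825439453125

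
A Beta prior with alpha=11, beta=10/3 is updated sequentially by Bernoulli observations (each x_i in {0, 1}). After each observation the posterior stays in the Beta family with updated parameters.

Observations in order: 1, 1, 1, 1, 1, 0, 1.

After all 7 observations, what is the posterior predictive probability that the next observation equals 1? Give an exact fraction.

obs 1: x=1 → posterior Beta(12, 10/3)
obs 2: x=1 → posterior Beta(13, 10/3)
obs 3: x=1 → posterior Beta(14, 10/3)
obs 4: x=1 → posterior Beta(15, 10/3)
obs 5: x=1 → posterior Beta(16, 10/3)
obs 6: x=0 → posterior Beta(16, 13/3)
obs 7: x=1 → posterior Beta(17, 13/3)

51/64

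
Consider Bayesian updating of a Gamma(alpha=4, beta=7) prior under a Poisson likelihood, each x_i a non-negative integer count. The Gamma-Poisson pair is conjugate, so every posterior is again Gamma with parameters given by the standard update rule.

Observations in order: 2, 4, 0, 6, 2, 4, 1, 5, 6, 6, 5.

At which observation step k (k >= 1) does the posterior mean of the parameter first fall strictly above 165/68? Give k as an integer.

obs 1: x=2 → posterior Gamma(6, 8)
obs 2: x=4 → posterior Gamma(10, 9)
obs 3: x=0 → posterior Gamma(10, 10)
obs 4: x=6 → posterior Gamma(16, 11)
obs 5: x=2 → posterior Gamma(18, 12)
obs 6: x=4 → posterior Gamma(22, 13)
obs 7: x=1 → posterior Gamma(23, 14)
obs 8: x=5 → posterior Gamma(28, 15)
obs 9: x=6 → posterior Gamma(34, 16)
obs 10: x=6 → posterior Gamma(40, 17)
obs 11: x=5 → posterior Gamma(45, 18)

k = 11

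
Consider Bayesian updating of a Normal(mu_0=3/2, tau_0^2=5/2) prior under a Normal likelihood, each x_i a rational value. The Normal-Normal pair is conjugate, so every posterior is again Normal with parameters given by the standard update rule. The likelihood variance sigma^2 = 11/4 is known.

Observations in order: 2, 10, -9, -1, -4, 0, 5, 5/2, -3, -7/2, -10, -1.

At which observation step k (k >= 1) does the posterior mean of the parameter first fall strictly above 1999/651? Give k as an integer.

obs 1: x=2 → posterior Normal(73/42, 55/42)
obs 2: x=10 → posterior Normal(273/62, 55/62)
obs 3: x=-9 → posterior Normal(93/82, 55/82)
obs 4: x=-1 → posterior Normal(73/102, 55/102)
obs 5: x=-4 → posterior Normal(-7/122, 55/122)
obs 6: x=0 → posterior Normal(-7/142, 55/142)
obs 7: x=5 → posterior Normal(31/54, 55/162)
obs 8: x=5/2 → posterior Normal(11/14, 55/182)
obs 9: x=-3 → posterior Normal(83/202, 55/202)
obs 10: x=-7/2 → posterior Normal(13/222, 55/222)
obs 11: x=-10 → posterior Normal(-17/22, 5/22)
obs 12: x=-1 → posterior Normal(-207/262, 55/262)

k = 2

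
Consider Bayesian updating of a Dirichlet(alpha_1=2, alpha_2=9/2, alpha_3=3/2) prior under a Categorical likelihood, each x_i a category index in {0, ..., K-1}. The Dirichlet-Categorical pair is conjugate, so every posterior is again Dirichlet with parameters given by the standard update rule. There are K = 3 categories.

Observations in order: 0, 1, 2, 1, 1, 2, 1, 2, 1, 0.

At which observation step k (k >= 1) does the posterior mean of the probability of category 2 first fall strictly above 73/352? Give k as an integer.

obs 1: x=0 → posterior Dirichlet(3, 9/2, 3/2)
obs 2: x=1 → posterior Dirichlet(3, 11/2, 3/2)
obs 3: x=2 → posterior Dirichlet(3, 11/2, 5/2)
obs 4: x=1 → posterior Dirichlet(3, 13/2, 5/2)
obs 5: x=1 → posterior Dirichlet(3, 15/2, 5/2)
obs 6: x=2 → posterior Dirichlet(3, 15/2, 7/2)
obs 7: x=1 → posterior Dirichlet(3, 17/2, 7/2)
obs 8: x=2 → posterior Dirichlet(3, 17/2, 9/2)
obs 9: x=1 → posterior Dirichlet(3, 19/2, 9/2)
obs 10: x=0 → posterior Dirichlet(4, 19/2, 9/2)

k = 3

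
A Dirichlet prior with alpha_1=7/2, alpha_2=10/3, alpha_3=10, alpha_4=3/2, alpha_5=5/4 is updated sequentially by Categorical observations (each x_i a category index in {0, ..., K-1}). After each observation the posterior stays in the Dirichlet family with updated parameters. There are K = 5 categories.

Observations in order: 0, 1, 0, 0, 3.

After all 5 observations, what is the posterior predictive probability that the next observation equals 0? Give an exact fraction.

78/295

obs 1: x=0 → posterior Dirichlet(9/2, 10/3, 10, 3/2, 5/4)
obs 2: x=1 → posterior Dirichlet(9/2, 13/3, 10, 3/2, 5/4)
obs 3: x=0 → posterior Dirichlet(11/2, 13/3, 10, 3/2, 5/4)
obs 4: x=0 → posterior Dirichlet(13/2, 13/3, 10, 3/2, 5/4)
obs 5: x=3 → posterior Dirichlet(13/2, 13/3, 10, 5/2, 5/4)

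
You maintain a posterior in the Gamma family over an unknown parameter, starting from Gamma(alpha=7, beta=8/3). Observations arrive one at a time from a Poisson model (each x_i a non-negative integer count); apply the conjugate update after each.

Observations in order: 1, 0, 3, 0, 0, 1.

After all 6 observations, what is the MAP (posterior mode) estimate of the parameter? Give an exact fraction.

obs 1: x=1 → posterior Gamma(8, 11/3)
obs 2: x=0 → posterior Gamma(8, 14/3)
obs 3: x=3 → posterior Gamma(11, 17/3)
obs 4: x=0 → posterior Gamma(11, 20/3)
obs 5: x=0 → posterior Gamma(11, 23/3)
obs 6: x=1 → posterior Gamma(12, 26/3)

33/26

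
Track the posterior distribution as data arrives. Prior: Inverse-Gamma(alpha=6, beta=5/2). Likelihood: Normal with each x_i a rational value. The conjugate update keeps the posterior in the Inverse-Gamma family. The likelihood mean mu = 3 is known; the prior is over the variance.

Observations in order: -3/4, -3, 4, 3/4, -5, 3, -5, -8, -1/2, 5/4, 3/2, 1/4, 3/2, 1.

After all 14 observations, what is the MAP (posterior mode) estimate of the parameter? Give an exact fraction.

obs 1: x=-3/4 → posterior Inverse-Gamma(13/2, 305/32)
obs 2: x=-3 → posterior Inverse-Gamma(7, 881/32)
obs 3: x=4 → posterior Inverse-Gamma(15/2, 897/32)
obs 4: x=3/4 → posterior Inverse-Gamma(8, 489/16)
obs 5: x=-5 → posterior Inverse-Gamma(17/2, 1001/16)
obs 6: x=3 → posterior Inverse-Gamma(9, 1001/16)
obs 7: x=-5 → posterior Inverse-Gamma(19/2, 1513/16)
obs 8: x=-8 → posterior Inverse-Gamma(10, 2481/16)
obs 9: x=-1/2 → posterior Inverse-Gamma(21/2, 2579/16)
obs 10: x=5/4 → posterior Inverse-Gamma(11, 5207/32)
obs 11: x=3/2 → posterior Inverse-Gamma(23/2, 5243/32)
obs 12: x=1/4 → posterior Inverse-Gamma(12, 1341/8)
obs 13: x=3/2 → posterior Inverse-Gamma(25/2, 675/4)
obs 14: x=1 → posterior Inverse-Gamma(13, 683/4)

683/56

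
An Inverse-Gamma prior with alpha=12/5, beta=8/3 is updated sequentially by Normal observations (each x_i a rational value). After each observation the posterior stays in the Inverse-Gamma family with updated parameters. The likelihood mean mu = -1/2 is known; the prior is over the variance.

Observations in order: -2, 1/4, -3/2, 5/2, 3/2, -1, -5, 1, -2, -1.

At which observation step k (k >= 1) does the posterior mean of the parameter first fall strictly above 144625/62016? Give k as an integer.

k = 4

obs 1: x=-2 → posterior Inverse-Gamma(29/10, 91/24)
obs 2: x=1/4 → posterior Inverse-Gamma(17/5, 391/96)
obs 3: x=-3/2 → posterior Inverse-Gamma(39/10, 439/96)
obs 4: x=5/2 → posterior Inverse-Gamma(22/5, 871/96)
obs 5: x=3/2 → posterior Inverse-Gamma(49/10, 1063/96)
obs 6: x=-1 → posterior Inverse-Gamma(27/5, 1075/96)
obs 7: x=-5 → posterior Inverse-Gamma(59/10, 2047/96)
obs 8: x=1 → posterior Inverse-Gamma(32/5, 2155/96)
obs 9: x=-2 → posterior Inverse-Gamma(69/10, 2263/96)
obs 10: x=-1 → posterior Inverse-Gamma(37/5, 2275/96)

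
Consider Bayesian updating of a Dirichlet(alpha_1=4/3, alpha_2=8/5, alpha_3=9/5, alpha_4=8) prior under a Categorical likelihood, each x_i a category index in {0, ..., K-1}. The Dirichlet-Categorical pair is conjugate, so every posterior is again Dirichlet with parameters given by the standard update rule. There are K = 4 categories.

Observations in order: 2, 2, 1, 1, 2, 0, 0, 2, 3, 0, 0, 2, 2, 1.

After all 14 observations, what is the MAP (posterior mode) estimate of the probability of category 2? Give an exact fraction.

102/341

obs 1: x=2 → posterior Dirichlet(4/3, 8/5, 14/5, 8)
obs 2: x=2 → posterior Dirichlet(4/3, 8/5, 19/5, 8)
obs 3: x=1 → posterior Dirichlet(4/3, 13/5, 19/5, 8)
obs 4: x=1 → posterior Dirichlet(4/3, 18/5, 19/5, 8)
obs 5: x=2 → posterior Dirichlet(4/3, 18/5, 24/5, 8)
obs 6: x=0 → posterior Dirichlet(7/3, 18/5, 24/5, 8)
obs 7: x=0 → posterior Dirichlet(10/3, 18/5, 24/5, 8)
obs 8: x=2 → posterior Dirichlet(10/3, 18/5, 29/5, 8)
obs 9: x=3 → posterior Dirichlet(10/3, 18/5, 29/5, 9)
obs 10: x=0 → posterior Dirichlet(13/3, 18/5, 29/5, 9)
obs 11: x=0 → posterior Dirichlet(16/3, 18/5, 29/5, 9)
obs 12: x=2 → posterior Dirichlet(16/3, 18/5, 34/5, 9)
obs 13: x=2 → posterior Dirichlet(16/3, 18/5, 39/5, 9)
obs 14: x=1 → posterior Dirichlet(16/3, 23/5, 39/5, 9)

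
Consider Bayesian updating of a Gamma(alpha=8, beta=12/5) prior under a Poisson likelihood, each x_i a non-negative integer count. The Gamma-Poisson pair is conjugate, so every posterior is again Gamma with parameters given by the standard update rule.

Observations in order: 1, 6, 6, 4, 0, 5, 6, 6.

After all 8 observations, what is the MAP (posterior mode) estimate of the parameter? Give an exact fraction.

obs 1: x=1 → posterior Gamma(9, 17/5)
obs 2: x=6 → posterior Gamma(15, 22/5)
obs 3: x=6 → posterior Gamma(21, 27/5)
obs 4: x=4 → posterior Gamma(25, 32/5)
obs 5: x=0 → posterior Gamma(25, 37/5)
obs 6: x=5 → posterior Gamma(30, 42/5)
obs 7: x=6 → posterior Gamma(36, 47/5)
obs 8: x=6 → posterior Gamma(42, 52/5)

205/52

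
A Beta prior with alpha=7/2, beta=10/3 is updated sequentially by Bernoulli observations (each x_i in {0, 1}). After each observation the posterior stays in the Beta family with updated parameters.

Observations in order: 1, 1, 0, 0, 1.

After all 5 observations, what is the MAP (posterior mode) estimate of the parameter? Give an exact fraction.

33/59

obs 1: x=1 → posterior Beta(9/2, 10/3)
obs 2: x=1 → posterior Beta(11/2, 10/3)
obs 3: x=0 → posterior Beta(11/2, 13/3)
obs 4: x=0 → posterior Beta(11/2, 16/3)
obs 5: x=1 → posterior Beta(13/2, 16/3)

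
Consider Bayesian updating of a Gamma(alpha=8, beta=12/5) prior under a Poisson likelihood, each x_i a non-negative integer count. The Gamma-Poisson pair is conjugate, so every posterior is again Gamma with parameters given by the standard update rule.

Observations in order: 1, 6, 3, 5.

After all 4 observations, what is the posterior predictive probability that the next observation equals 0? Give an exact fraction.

41538374868278621028243970633760768/1171223165167387672982838813062831053

obs 1: x=1 → posterior Gamma(9, 17/5)
obs 2: x=6 → posterior Gamma(15, 22/5)
obs 3: x=3 → posterior Gamma(18, 27/5)
obs 4: x=5 → posterior Gamma(23, 32/5)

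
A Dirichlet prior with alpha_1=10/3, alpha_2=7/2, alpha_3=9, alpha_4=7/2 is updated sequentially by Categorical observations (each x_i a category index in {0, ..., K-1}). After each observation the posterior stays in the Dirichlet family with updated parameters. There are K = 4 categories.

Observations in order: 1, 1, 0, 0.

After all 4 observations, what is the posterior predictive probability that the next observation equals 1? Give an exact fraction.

33/140

obs 1: x=1 → posterior Dirichlet(10/3, 9/2, 9, 7/2)
obs 2: x=1 → posterior Dirichlet(10/3, 11/2, 9, 7/2)
obs 3: x=0 → posterior Dirichlet(13/3, 11/2, 9, 7/2)
obs 4: x=0 → posterior Dirichlet(16/3, 11/2, 9, 7/2)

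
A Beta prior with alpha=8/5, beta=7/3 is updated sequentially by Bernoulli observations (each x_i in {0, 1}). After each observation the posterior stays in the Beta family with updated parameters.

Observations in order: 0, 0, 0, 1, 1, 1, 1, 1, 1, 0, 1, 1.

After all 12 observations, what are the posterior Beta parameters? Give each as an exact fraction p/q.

alpha=48/5, beta=19/3

obs 1: x=0 → posterior Beta(8/5, 10/3)
obs 2: x=0 → posterior Beta(8/5, 13/3)
obs 3: x=0 → posterior Beta(8/5, 16/3)
obs 4: x=1 → posterior Beta(13/5, 16/3)
obs 5: x=1 → posterior Beta(18/5, 16/3)
obs 6: x=1 → posterior Beta(23/5, 16/3)
obs 7: x=1 → posterior Beta(28/5, 16/3)
obs 8: x=1 → posterior Beta(33/5, 16/3)
obs 9: x=1 → posterior Beta(38/5, 16/3)
obs 10: x=0 → posterior Beta(38/5, 19/3)
obs 11: x=1 → posterior Beta(43/5, 19/3)
obs 12: x=1 → posterior Beta(48/5, 19/3)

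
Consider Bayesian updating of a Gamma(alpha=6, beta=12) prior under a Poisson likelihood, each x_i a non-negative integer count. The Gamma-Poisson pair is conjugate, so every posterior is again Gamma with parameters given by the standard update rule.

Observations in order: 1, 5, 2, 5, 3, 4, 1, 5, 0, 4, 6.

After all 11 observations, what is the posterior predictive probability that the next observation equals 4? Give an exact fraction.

25792788551867653259661206019010808198493222459791508165645595/343142577633184971027803933956630804387582156496138719318769664

obs 1: x=1 → posterior Gamma(7, 13)
obs 2: x=5 → posterior Gamma(12, 14)
obs 3: x=2 → posterior Gamma(14, 15)
obs 4: x=5 → posterior Gamma(19, 16)
obs 5: x=3 → posterior Gamma(22, 17)
obs 6: x=4 → posterior Gamma(26, 18)
obs 7: x=1 → posterior Gamma(27, 19)
obs 8: x=5 → posterior Gamma(32, 20)
obs 9: x=0 → posterior Gamma(32, 21)
obs 10: x=4 → posterior Gamma(36, 22)
obs 11: x=6 → posterior Gamma(42, 23)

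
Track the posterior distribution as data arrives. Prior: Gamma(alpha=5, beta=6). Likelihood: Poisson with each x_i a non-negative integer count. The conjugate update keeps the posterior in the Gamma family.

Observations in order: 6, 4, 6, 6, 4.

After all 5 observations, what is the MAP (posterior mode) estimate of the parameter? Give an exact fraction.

obs 1: x=6 → posterior Gamma(11, 7)
obs 2: x=4 → posterior Gamma(15, 8)
obs 3: x=6 → posterior Gamma(21, 9)
obs 4: x=6 → posterior Gamma(27, 10)
obs 5: x=4 → posterior Gamma(31, 11)

30/11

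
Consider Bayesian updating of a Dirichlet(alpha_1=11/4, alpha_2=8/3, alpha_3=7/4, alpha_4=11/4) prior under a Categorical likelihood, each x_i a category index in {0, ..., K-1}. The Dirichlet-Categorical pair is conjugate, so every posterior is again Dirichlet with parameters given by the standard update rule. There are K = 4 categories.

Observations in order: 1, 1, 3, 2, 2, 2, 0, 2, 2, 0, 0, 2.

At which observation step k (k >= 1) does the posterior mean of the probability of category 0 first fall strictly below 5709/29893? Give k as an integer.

k = 5

obs 1: x=1 → posterior Dirichlet(11/4, 11/3, 7/4, 11/4)
obs 2: x=1 → posterior Dirichlet(11/4, 14/3, 7/4, 11/4)
obs 3: x=3 → posterior Dirichlet(11/4, 14/3, 7/4, 15/4)
obs 4: x=2 → posterior Dirichlet(11/4, 14/3, 11/4, 15/4)
obs 5: x=2 → posterior Dirichlet(11/4, 14/3, 15/4, 15/4)
obs 6: x=2 → posterior Dirichlet(11/4, 14/3, 19/4, 15/4)
obs 7: x=0 → posterior Dirichlet(15/4, 14/3, 19/4, 15/4)
obs 8: x=2 → posterior Dirichlet(15/4, 14/3, 23/4, 15/4)
obs 9: x=2 → posterior Dirichlet(15/4, 14/3, 27/4, 15/4)
obs 10: x=0 → posterior Dirichlet(19/4, 14/3, 27/4, 15/4)
obs 11: x=0 → posterior Dirichlet(23/4, 14/3, 27/4, 15/4)
obs 12: x=2 → posterior Dirichlet(23/4, 14/3, 31/4, 15/4)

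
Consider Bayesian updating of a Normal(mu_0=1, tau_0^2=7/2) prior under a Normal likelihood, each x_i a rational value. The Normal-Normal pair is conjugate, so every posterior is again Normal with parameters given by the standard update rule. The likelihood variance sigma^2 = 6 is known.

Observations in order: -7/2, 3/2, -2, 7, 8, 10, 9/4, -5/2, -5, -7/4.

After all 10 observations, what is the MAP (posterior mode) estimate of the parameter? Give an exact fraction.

obs 1: x=-7/2 → posterior Normal(-25/38, 42/19)
obs 2: x=3/2 → posterior Normal(-1/13, 21/13)
obs 3: x=-2 → posterior Normal(-16/33, 14/11)
obs 4: x=7 → posterior Normal(33/40, 21/20)
obs 5: x=8 → posterior Normal(89/47, 42/47)
obs 6: x=10 → posterior Normal(53/18, 7/9)
obs 7: x=9/4 → posterior Normal(699/244, 42/61)
obs 8: x=-5/2 → posterior Normal(37/16, 21/34)
obs 9: x=-5 → posterior Normal(163/100, 14/25)
obs 10: x=-7/4 → posterior Normal(55/41, 21/41)

55/41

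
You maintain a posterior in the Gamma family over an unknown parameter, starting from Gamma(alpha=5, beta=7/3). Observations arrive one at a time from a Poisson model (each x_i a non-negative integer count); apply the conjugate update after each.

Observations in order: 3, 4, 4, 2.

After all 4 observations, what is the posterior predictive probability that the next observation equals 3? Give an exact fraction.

801259960542427003595211495/3879862242775222243143712768

obs 1: x=3 → posterior Gamma(8, 10/3)
obs 2: x=4 → posterior Gamma(12, 13/3)
obs 3: x=4 → posterior Gamma(16, 16/3)
obs 4: x=2 → posterior Gamma(18, 19/3)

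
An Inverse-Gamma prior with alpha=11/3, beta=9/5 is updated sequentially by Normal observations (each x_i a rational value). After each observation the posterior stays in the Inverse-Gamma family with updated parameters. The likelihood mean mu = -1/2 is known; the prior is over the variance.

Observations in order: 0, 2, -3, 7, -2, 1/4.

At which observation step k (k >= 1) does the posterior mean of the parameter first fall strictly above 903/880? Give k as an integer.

obs 1: x=0 → posterior Inverse-Gamma(25/6, 77/40)
obs 2: x=2 → posterior Inverse-Gamma(14/3, 101/20)
obs 3: x=-3 → posterior Inverse-Gamma(31/6, 327/40)
obs 4: x=7 → posterior Inverse-Gamma(17/3, 363/10)
obs 5: x=-2 → posterior Inverse-Gamma(37/6, 1497/40)
obs 6: x=1/4 → posterior Inverse-Gamma(20/3, 6033/160)

k = 2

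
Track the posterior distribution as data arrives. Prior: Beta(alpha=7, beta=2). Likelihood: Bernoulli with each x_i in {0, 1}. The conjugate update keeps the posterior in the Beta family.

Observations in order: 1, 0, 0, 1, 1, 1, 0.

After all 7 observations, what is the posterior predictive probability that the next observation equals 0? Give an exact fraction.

5/16

obs 1: x=1 → posterior Beta(8, 2)
obs 2: x=0 → posterior Beta(8, 3)
obs 3: x=0 → posterior Beta(8, 4)
obs 4: x=1 → posterior Beta(9, 4)
obs 5: x=1 → posterior Beta(10, 4)
obs 6: x=1 → posterior Beta(11, 4)
obs 7: x=0 → posterior Beta(11, 5)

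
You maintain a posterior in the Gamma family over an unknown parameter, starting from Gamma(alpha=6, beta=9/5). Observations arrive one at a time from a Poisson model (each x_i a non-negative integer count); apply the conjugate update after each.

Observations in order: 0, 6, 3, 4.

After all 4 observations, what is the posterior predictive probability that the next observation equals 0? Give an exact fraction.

6103261246589991489578849669/125342809160496617801464152064

obs 1: x=0 → posterior Gamma(6, 14/5)
obs 2: x=6 → posterior Gamma(12, 19/5)
obs 3: x=3 → posterior Gamma(15, 24/5)
obs 4: x=4 → posterior Gamma(19, 29/5)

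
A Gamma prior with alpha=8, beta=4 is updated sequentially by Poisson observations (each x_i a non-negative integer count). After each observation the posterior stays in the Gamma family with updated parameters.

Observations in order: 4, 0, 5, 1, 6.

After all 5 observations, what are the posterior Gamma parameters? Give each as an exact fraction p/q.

obs 1: x=4 → posterior Gamma(12, 5)
obs 2: x=0 → posterior Gamma(12, 6)
obs 3: x=5 → posterior Gamma(17, 7)
obs 4: x=1 → posterior Gamma(18, 8)
obs 5: x=6 → posterior Gamma(24, 9)

alpha=24, beta=9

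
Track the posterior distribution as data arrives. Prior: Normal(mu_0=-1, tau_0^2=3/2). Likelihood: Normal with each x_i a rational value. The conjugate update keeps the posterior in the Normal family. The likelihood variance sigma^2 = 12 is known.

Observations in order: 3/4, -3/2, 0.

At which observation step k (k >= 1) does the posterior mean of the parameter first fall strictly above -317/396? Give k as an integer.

k = 3

obs 1: x=3/4 → posterior Normal(-29/36, 4/3)
obs 2: x=-3/2 → posterior Normal(-7/8, 6/5)
obs 3: x=0 → posterior Normal(-35/44, 12/11)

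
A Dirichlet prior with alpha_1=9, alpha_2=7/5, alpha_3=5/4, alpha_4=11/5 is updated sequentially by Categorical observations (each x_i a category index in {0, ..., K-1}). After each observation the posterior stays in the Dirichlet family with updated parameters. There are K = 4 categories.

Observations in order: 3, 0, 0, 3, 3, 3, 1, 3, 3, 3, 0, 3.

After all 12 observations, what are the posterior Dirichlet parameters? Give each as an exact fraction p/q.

obs 1: x=3 → posterior Dirichlet(9, 7/5, 5/4, 16/5)
obs 2: x=0 → posterior Dirichlet(10, 7/5, 5/4, 16/5)
obs 3: x=0 → posterior Dirichlet(11, 7/5, 5/4, 16/5)
obs 4: x=3 → posterior Dirichlet(11, 7/5, 5/4, 21/5)
obs 5: x=3 → posterior Dirichlet(11, 7/5, 5/4, 26/5)
obs 6: x=3 → posterior Dirichlet(11, 7/5, 5/4, 31/5)
obs 7: x=1 → posterior Dirichlet(11, 12/5, 5/4, 31/5)
obs 8: x=3 → posterior Dirichlet(11, 12/5, 5/4, 36/5)
obs 9: x=3 → posterior Dirichlet(11, 12/5, 5/4, 41/5)
obs 10: x=3 → posterior Dirichlet(11, 12/5, 5/4, 46/5)
obs 11: x=0 → posterior Dirichlet(12, 12/5, 5/4, 46/5)
obs 12: x=3 → posterior Dirichlet(12, 12/5, 5/4, 51/5)

alpha_1=12, alpha_2=12/5, alpha_3=5/4, alpha_4=51/5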